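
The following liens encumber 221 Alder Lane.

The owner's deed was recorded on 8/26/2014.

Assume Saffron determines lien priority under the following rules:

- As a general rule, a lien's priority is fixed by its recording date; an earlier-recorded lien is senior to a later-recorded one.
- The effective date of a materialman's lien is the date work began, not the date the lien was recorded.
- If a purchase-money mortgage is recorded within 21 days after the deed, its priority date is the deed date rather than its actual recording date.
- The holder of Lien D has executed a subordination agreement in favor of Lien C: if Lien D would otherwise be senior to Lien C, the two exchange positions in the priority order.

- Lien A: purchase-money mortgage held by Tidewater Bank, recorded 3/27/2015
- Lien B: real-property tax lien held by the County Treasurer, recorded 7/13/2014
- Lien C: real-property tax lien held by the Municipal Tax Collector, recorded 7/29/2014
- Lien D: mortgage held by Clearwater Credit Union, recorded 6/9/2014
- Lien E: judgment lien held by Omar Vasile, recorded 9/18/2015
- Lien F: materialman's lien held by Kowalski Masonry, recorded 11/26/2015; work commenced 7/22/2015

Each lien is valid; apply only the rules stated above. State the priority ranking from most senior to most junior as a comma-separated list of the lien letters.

C, B, D, A, F, E

Effective dates after the stated exceptions: A was recorded 213 days after the deed, outside the 21-day window, so it keeps its recording date; F's effective date is 7/22/2015, when work began.
Sorted by effective date: D (6/9/2014), B (7/13/2014), C (7/29/2014), A (3/27/2015), F (7/22/2015), E (9/18/2015).
D would otherwise be senior to C, so under the subordination agreement D and C exchange positions.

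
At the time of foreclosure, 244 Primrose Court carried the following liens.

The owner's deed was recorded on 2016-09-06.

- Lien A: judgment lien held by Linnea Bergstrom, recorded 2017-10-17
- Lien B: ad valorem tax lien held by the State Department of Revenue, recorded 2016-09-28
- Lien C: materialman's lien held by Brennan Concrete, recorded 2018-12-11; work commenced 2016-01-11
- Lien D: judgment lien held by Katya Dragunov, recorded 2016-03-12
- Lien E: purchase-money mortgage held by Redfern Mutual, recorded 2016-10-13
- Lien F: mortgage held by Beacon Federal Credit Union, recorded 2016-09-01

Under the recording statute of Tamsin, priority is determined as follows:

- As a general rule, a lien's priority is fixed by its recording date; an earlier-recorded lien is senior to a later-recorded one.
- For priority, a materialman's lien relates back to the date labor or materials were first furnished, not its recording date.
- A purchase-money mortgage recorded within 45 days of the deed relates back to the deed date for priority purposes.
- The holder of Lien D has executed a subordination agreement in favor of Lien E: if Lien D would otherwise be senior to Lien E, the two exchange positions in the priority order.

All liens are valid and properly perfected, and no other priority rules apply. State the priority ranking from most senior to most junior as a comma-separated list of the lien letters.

Adjusting effective dates: C's effective date is 2016-01-11, when work began; E's effective date is the deed date, 2016-09-06.
Sorted by effective date: C (2016-01-11), D (2016-03-12), F (2016-09-01), E (2016-09-06), B (2016-09-28), A (2017-10-17).
The subordination applies — D was senior to E — so D and E swap.

C, E, F, D, B, A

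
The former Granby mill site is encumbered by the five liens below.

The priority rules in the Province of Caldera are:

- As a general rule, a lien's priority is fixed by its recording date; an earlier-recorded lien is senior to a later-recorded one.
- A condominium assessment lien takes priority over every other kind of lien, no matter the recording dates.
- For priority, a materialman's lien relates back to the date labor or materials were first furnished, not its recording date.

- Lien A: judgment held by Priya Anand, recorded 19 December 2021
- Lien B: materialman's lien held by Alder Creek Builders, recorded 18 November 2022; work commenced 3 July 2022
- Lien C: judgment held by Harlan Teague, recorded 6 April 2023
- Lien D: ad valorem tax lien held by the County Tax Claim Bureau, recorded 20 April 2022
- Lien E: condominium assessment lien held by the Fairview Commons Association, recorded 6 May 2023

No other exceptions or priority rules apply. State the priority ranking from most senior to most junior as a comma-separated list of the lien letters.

E, A, D, B, C

First, effective dates: B's effective date is 3 July 2022, when work began.
E is a condominium assessment lien and takes priority over every other lien.
Among the remaining liens, by effective date: A (19 December 2021), D (20 April 2022), B (3 July 2022), C (6 April 2023).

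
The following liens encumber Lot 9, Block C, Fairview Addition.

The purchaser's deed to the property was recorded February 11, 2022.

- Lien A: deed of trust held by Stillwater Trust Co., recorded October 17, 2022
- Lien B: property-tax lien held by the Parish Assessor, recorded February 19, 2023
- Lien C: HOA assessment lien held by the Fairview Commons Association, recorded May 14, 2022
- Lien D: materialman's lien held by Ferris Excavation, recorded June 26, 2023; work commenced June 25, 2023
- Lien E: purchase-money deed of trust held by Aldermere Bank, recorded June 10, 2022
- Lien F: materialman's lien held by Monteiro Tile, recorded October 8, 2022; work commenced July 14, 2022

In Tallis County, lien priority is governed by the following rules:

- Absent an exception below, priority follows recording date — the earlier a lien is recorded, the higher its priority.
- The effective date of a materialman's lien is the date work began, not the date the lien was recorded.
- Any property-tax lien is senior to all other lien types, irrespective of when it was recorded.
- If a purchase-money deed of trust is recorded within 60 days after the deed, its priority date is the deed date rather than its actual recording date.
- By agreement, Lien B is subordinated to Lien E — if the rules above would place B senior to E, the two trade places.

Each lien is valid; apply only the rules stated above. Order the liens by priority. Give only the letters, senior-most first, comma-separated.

Effective dates: D relates back to June 25, 2023 (work commenced); E was recorded 119 days after the deed, outside the 60-day window, so it keeps its recording date; F's effective date is July 14, 2022, when work began.
As a property-tax lien, B is senior to every other lien.
The other liens, earliest effective date first: C (May 14, 2022), E (June 10, 2022), F (July 14, 2022), A (October 17, 2022), D (June 25, 2023).
B would otherwise be senior to E, so under the subordination agreement B and E exchange positions.

E, C, B, F, A, D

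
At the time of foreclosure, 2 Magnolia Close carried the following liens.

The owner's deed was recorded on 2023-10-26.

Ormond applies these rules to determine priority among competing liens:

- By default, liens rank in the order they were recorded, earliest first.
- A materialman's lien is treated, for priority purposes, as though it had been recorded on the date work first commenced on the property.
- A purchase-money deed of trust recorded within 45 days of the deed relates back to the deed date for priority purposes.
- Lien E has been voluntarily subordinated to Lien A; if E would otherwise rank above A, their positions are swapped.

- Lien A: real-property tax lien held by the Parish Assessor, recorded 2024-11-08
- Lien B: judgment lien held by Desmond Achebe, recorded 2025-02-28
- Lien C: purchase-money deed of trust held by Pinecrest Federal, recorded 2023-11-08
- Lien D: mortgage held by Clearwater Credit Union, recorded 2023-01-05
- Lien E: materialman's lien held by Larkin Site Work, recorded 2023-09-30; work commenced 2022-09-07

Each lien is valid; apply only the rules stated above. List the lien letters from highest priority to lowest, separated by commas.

First, effective dates: C relates back to the deed date 2023-10-26; E relates back to 2022-09-07 (work commenced).
By effective date, earliest first: E (2022-09-07), D (2023-01-05), C (2023-10-26), A (2024-11-08), B (2025-02-28).
E is senior to A before the subordination, so the two trade places.

A, D, C, E, B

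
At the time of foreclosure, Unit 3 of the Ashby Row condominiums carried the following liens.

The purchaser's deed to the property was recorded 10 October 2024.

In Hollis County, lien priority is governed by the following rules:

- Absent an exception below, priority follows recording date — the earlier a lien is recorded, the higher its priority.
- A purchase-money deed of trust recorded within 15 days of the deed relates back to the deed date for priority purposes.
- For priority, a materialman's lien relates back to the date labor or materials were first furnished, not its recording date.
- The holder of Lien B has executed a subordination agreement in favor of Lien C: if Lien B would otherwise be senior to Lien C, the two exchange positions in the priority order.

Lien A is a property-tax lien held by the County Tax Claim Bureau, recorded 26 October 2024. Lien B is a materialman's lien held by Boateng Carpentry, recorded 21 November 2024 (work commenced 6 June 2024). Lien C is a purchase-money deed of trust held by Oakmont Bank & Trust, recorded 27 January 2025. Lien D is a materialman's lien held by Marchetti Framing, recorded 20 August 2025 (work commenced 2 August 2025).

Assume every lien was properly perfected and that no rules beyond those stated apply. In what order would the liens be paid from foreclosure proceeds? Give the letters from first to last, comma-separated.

Effective dates: B is treated as recorded 6 June 2024, the work-commencement date; C was recorded 109 days after the deed, outside the 15-day window, so it keeps its recording date; D is treated as recorded 2 August 2025, the work-commencement date.
By effective date: B (6 June 2024), A (26 October 2024), C (27 January 2025), D (2 August 2025).
B would otherwise be senior to C, so under the subordination agreement B and C exchange positions.

C, A, B, D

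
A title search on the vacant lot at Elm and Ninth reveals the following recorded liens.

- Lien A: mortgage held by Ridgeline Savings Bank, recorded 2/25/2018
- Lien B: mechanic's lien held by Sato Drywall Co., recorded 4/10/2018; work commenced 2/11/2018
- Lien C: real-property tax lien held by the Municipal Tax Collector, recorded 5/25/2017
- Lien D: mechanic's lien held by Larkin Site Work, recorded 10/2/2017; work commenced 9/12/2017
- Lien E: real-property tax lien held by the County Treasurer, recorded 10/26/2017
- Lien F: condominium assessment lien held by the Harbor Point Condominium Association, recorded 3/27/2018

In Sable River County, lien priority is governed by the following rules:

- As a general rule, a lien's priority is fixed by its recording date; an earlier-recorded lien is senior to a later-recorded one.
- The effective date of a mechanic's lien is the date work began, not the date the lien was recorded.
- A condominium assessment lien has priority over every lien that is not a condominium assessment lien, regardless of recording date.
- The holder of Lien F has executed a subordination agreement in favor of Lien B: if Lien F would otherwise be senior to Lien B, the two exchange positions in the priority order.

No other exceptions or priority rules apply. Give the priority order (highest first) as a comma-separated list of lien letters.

Adjusting effective dates: B's effective date is 2/11/2018, when work began; D is treated as recorded 9/12/2017, the work-commencement date.
F, as a condominium assessment lien, has superpriority and ranks first.
Ordering the rest by effective date: C (5/25/2017), D (9/12/2017), E (10/26/2017), B (2/11/2018), A (2/25/2018).
F is senior to B before the subordination, so the two trade places.

B, C, D, E, F, A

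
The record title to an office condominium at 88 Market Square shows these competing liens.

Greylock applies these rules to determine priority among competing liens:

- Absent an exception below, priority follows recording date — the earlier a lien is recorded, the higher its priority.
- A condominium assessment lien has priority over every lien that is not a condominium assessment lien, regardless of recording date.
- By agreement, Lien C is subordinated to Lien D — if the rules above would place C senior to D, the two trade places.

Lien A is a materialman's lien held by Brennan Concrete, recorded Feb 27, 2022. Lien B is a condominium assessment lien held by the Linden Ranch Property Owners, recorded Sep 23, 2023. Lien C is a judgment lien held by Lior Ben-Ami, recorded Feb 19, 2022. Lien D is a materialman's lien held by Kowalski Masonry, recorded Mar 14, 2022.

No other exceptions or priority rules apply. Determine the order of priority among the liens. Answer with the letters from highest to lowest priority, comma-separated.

B, D, A, C

B, as a condominium assessment lien, has superpriority and ranks first.
Ordering the rest by effective date: C (Feb 19, 2022), A (Feb 27, 2022), D (Mar 14, 2022).
C is senior to D before the subordination, so the two trade places.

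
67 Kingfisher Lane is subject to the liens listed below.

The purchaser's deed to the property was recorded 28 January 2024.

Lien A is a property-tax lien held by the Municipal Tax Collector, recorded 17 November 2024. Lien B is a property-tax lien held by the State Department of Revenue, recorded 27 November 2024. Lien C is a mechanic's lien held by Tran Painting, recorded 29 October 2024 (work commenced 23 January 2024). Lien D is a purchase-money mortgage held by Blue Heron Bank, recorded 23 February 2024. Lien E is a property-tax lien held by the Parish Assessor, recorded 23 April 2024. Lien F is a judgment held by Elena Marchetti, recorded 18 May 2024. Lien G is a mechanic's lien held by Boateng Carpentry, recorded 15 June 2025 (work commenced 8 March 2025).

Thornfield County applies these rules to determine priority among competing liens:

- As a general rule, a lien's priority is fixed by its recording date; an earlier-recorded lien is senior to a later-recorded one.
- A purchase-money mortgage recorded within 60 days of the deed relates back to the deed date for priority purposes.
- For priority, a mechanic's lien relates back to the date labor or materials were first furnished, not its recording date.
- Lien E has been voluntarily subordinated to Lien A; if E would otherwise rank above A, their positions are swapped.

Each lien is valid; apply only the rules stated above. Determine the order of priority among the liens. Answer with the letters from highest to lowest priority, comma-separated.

C, D, A, F, E, B, G

First, effective dates: C's effective date is 23 January 2024, when work began; D's effective date is the deed date, 28 January 2024; G's effective date is 8 March 2025, when work began.
By effective date, earliest first: C (23 January 2024), D (28 January 2024), E (23 April 2024), F (18 May 2024), A (17 November 2024), B (27 November 2024), G (8 March 2025).
E would otherwise be senior to A, so under the subordination agreement E and A exchange positions.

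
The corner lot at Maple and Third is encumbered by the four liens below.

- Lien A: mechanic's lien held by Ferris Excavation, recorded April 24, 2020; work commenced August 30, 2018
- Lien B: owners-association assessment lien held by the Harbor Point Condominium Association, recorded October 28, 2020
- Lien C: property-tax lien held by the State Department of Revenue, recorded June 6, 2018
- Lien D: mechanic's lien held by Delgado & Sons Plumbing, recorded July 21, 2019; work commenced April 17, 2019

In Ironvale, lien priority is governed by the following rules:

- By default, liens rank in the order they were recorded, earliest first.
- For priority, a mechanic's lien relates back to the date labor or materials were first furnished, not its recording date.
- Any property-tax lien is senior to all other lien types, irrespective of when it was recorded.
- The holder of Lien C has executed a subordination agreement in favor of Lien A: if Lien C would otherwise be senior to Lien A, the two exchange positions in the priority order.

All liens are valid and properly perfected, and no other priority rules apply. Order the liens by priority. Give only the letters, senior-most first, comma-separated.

Adjusting effective dates: A's effective date is August 30, 2018, when work began; D's effective date is April 17, 2019, when work began.
C, as a property-tax lien, has superpriority and ranks first.
Ordering the rest by effective date: A (August 30, 2018), D (April 17, 2019), B (October 28, 2020).
C would otherwise be senior to A, so under the subordination agreement C and A exchange positions.

A, C, D, B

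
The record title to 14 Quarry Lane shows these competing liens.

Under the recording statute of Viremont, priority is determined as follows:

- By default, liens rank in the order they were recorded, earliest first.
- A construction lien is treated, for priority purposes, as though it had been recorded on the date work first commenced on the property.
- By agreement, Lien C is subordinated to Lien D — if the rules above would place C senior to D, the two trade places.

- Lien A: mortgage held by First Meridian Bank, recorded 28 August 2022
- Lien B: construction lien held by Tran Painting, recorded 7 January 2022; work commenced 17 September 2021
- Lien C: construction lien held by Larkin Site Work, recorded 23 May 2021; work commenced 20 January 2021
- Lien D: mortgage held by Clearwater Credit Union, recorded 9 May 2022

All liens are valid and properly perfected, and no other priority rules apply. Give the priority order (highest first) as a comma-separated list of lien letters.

D, B, C, A

First, effective dates: B's effective date is 17 September 2021, when work began; C is treated as recorded 20 January 2021, the work-commencement date.
By effective date, earliest first: C (20 January 2021), B (17 September 2021), D (9 May 2022), A (28 August 2022).
C would otherwise be senior to D, so under the subordination agreement C and D exchange positions.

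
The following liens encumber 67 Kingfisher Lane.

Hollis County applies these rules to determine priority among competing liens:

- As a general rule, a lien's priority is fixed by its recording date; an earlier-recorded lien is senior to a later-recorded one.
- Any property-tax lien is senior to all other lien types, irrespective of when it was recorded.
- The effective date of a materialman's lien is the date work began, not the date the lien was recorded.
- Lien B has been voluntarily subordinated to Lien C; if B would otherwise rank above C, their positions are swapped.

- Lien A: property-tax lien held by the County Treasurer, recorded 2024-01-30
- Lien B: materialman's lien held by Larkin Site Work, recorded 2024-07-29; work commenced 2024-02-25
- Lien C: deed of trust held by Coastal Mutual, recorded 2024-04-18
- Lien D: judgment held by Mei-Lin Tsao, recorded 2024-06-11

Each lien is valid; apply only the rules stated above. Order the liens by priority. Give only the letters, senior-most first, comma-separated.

A, C, B, D

Adjusting effective dates: B relates back to 2024-02-25 (work commenced).
A, as a property-tax lien, has superpriority and ranks first.
The other liens, earliest effective date first: B (2024-02-25), C (2024-04-18), D (2024-06-11).
B is senior to C before the subordination, so the two trade places.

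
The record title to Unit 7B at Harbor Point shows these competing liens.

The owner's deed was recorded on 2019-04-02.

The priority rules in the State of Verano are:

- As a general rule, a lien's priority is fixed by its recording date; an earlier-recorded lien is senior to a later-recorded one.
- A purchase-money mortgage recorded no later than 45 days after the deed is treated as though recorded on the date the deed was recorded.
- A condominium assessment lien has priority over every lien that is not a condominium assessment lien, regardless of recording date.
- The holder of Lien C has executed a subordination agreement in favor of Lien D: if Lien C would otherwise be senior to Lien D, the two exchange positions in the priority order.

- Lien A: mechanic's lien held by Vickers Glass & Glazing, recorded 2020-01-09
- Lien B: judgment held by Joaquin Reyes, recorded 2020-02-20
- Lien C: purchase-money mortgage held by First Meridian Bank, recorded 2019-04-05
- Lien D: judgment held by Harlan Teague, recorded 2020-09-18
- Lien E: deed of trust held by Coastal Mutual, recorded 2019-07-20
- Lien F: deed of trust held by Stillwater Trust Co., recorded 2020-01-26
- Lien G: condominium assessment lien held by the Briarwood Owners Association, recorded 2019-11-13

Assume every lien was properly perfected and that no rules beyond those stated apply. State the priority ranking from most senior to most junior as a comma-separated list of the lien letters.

First, effective dates: C's effective date is the deed date, 2019-04-02.
G is a condominium assessment lien and takes priority over every other lien.
Ordering the rest by effective date: C (2019-04-02), E (2019-07-20), A (2020-01-09), F (2020-01-26), B (2020-02-20), D (2020-09-18).
C is senior to D before the subordination, so the two trade places.

G, D, E, A, F, B, C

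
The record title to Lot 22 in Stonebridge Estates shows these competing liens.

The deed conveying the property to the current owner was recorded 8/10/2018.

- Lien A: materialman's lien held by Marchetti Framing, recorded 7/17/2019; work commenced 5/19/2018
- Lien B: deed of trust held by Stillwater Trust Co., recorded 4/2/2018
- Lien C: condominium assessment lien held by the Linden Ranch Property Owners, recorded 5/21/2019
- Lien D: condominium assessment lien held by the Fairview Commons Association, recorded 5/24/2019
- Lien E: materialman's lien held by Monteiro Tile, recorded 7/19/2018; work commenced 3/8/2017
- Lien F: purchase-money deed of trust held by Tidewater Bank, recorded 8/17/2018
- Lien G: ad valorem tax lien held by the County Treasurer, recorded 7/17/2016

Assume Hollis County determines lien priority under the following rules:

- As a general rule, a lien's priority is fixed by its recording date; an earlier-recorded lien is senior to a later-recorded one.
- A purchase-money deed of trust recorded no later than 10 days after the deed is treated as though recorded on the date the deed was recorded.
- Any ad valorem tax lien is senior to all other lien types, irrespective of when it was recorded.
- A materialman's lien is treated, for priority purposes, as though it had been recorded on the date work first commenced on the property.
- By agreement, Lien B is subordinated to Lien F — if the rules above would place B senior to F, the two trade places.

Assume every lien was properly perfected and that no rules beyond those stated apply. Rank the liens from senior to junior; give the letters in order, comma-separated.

G, E, F, A, B, C, D

First, effective dates: A relates back to 5/19/2018 (work commenced); E's effective date is 3/8/2017, when work began; F was recorded within the 10-day window, so its effective date is the deed date 8/10/2018.
As an ad valorem tax lien, G is senior to every other lien.
Ordering the rest by effective date: E (3/8/2017), B (4/2/2018), A (5/19/2018), F (8/10/2018), C (5/21/2019), D (5/24/2019).
Because B would otherwise rank above F, the subordination swaps them.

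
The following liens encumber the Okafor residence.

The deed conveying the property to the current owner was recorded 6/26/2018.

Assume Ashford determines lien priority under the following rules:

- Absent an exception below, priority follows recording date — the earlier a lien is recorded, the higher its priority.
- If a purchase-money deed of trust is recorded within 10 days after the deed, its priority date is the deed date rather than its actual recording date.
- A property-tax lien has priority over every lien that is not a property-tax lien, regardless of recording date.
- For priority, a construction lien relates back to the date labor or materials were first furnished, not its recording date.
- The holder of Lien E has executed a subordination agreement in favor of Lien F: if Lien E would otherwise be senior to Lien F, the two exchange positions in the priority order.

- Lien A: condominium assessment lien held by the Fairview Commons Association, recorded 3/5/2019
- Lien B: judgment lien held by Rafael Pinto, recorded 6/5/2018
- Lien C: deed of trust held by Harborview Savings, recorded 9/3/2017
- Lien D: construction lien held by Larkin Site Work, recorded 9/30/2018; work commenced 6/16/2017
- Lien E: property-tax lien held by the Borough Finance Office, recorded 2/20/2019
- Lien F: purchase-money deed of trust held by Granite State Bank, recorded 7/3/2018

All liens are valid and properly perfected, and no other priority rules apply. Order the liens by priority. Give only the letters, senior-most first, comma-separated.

F, D, C, B, E, A

First, effective dates: D's effective date is 6/16/2017, when work began; F relates back to the deed date 6/26/2018.
E is a property-tax lien, so it outranks all other liens regardless of date.
Among the remaining liens, by effective date: D (6/16/2017), C (9/3/2017), B (6/5/2018), F (6/26/2018), A (3/5/2019).
Because E would otherwise rank above F, the subordination swaps them.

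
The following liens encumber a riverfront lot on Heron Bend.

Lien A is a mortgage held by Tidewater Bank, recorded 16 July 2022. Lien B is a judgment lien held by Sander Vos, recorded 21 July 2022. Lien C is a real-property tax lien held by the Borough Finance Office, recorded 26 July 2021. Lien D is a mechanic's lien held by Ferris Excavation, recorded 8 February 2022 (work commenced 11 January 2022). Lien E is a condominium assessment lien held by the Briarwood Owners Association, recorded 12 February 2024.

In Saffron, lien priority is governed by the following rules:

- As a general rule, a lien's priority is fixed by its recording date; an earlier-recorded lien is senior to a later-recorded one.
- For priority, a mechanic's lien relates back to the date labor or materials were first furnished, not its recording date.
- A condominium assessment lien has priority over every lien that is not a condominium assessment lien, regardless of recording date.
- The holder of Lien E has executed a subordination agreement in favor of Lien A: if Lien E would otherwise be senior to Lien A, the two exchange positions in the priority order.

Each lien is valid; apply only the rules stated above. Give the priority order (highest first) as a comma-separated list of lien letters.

Effective dates: D relates back to 11 January 2022 (work commenced).
As a condominium assessment lien, E is senior to every other lien.
Ordering the rest by effective date: C (26 July 2021), D (11 January 2022), A (16 July 2022), B (21 July 2022).
Because E would otherwise rank above A, the subordination swaps them.

A, C, D, E, B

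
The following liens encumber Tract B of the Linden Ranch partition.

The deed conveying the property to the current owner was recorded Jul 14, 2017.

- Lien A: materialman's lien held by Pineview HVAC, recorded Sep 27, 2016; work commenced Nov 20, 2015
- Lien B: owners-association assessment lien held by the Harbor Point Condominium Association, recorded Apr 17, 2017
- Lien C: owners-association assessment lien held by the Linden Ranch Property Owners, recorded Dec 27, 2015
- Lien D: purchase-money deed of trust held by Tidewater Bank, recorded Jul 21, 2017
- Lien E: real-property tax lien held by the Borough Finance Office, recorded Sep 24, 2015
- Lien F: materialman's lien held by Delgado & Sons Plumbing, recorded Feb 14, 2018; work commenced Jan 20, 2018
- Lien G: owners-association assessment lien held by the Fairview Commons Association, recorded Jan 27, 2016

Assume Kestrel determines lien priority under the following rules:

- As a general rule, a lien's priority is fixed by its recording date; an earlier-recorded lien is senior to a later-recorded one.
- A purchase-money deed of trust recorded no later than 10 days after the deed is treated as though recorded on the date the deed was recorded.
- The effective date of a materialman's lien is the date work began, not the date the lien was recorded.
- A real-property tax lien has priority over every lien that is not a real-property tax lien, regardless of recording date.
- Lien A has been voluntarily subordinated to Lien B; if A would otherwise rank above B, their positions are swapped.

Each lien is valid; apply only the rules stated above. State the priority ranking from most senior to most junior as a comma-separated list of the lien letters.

E, B, C, G, A, D, F

Effective dates after the stated exceptions: A relates back to Nov 20, 2015 (work commenced); D relates back to the deed date Jul 14, 2017; F relates back to Jan 20, 2018 (work commenced).
E is a real-property tax lien, so it outranks all other liens regardless of date.
Remaining liens by effective date: A (Nov 20, 2015), C (Dec 27, 2015), G (Jan 27, 2016), B (Apr 17, 2017), D (Jul 14, 2017), F (Jan 20, 2018).
Because A would otherwise rank above B, the subordination swaps them.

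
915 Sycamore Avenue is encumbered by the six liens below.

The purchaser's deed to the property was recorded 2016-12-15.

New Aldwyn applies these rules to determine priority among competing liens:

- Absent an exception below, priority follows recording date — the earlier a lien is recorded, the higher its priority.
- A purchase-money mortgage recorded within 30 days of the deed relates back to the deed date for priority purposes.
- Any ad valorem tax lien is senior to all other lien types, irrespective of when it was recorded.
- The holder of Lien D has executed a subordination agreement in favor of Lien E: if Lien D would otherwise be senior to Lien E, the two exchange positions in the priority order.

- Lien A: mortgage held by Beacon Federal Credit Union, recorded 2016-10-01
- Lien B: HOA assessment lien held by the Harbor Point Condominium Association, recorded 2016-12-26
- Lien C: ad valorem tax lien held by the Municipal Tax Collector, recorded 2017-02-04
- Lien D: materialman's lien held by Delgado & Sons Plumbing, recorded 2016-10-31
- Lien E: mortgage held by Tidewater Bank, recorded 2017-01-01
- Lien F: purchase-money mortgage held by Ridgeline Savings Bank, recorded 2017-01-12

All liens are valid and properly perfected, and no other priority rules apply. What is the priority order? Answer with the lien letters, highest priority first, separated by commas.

Effective dates: F relates back to the deed date 2016-12-15.
C is an ad valorem tax lien, so it outranks all other liens regardless of date.
The other liens, earliest effective date first: A (2016-10-01), D (2016-10-31), F (2016-12-15), B (2016-12-26), E (2017-01-01).
D would otherwise be senior to E, so under the subordination agreement D and E exchange positions.

C, A, E, F, B, D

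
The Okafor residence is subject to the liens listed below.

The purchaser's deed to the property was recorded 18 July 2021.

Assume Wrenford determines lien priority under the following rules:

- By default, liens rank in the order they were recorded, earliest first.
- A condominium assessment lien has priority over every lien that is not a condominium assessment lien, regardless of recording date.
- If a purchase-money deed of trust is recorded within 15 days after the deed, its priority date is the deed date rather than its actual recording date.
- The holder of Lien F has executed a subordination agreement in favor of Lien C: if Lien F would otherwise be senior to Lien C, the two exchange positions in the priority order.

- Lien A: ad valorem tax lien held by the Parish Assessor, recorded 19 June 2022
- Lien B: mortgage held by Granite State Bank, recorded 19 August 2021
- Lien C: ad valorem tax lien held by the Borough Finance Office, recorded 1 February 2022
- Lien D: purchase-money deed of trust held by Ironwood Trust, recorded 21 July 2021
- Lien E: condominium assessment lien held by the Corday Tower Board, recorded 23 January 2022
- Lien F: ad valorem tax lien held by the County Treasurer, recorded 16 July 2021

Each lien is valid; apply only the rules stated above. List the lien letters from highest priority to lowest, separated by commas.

Adjusting effective dates: D was recorded within the 15-day window, so its effective date is the deed date 18 July 2021.
E, as a condominium assessment lien, has superpriority and ranks first.
The other liens, earliest effective date first: F (16 July 2021), D (18 July 2021), B (19 August 2021), C (1 February 2022), A (19 June 2022).
The subordination applies — F was senior to C — so F and C swap.

E, C, D, B, F, A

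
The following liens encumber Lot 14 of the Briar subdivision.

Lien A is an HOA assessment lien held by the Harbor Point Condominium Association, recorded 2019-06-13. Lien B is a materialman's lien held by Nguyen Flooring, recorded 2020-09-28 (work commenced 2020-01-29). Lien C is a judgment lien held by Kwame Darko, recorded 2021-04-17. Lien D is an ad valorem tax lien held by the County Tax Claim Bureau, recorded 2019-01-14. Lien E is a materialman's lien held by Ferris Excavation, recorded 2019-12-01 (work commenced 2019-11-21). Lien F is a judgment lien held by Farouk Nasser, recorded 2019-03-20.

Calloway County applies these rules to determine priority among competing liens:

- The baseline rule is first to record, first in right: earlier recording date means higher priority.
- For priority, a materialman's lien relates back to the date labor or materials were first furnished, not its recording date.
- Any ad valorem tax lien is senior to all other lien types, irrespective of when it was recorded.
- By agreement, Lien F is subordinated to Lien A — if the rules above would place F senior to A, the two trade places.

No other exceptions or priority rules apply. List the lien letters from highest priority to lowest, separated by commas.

Effective dates after the stated exceptions: B's effective date is 2020-01-29, when work began; E is treated as recorded 2019-11-21, the work-commencement date.
As an ad valorem tax lien, D is senior to every other lien.
Remaining liens by effective date: F (2019-03-20), A (2019-06-13), E (2019-11-21), B (2020-01-29), C (2021-04-17).
The subordination applies — F was senior to A — so F and A swap.

D, A, F, E, B, C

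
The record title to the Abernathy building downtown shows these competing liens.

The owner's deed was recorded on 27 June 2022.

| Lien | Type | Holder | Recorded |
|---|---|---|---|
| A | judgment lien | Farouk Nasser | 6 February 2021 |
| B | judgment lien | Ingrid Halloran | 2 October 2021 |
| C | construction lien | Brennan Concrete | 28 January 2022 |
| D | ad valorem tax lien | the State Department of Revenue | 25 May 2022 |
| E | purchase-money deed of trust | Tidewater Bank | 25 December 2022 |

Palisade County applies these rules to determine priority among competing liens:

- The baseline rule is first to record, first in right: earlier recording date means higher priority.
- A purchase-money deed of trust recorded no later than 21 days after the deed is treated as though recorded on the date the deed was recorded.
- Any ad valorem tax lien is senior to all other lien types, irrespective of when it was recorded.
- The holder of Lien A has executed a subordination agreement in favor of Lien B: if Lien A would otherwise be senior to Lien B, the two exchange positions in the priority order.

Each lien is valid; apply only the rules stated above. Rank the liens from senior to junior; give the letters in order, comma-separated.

D, B, A, C, E

Effective dates: E was recorded 181 days after the deed, outside the 21-day window, so it keeps its recording date.
D is an ad valorem tax lien and takes priority over every other lien.
Ordering the rest by effective date: A (6 February 2021), B (2 October 2021), C (28 January 2022), E (25 December 2022).
The subordination applies — A was senior to B — so A and B swap.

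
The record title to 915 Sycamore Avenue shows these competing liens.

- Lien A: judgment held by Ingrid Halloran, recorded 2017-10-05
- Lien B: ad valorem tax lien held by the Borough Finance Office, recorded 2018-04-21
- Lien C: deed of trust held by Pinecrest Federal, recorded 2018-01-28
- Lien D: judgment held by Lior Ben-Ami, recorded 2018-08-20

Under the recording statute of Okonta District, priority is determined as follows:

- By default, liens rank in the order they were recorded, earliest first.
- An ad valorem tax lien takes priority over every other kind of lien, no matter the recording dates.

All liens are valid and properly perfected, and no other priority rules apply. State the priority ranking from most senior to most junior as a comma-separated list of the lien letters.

B, A, C, D

B is an ad valorem tax lien, so it outranks all other liens regardless of date.
Among the remaining liens, by effective date: A (2017-10-05), C (2018-01-28), D (2018-08-20).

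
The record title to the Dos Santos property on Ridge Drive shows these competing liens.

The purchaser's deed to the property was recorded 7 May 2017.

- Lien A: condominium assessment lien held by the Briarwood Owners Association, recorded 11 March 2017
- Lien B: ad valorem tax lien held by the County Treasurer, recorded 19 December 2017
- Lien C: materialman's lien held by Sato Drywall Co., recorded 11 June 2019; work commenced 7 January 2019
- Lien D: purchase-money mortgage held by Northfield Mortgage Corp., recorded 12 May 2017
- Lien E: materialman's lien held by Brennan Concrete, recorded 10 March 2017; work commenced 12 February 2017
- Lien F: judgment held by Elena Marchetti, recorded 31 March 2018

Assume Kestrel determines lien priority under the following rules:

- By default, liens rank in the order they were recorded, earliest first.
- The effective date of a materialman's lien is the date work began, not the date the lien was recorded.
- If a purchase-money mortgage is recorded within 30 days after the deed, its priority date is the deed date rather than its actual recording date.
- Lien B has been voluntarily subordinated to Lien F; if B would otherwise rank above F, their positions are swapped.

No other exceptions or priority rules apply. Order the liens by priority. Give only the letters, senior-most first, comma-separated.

E, A, D, F, B, C

Effective dates: C relates back to 7 January 2019 (work commenced); D was recorded within the 30-day window, so its effective date is the deed date 7 May 2017; E is treated as recorded 12 February 2017, the work-commencement date.
By effective date: E (12 February 2017), A (11 March 2017), D (7 May 2017), B (19 December 2017), F (31 March 2018), C (7 January 2019).
The subordination applies — B was senior to F — so B and F swap.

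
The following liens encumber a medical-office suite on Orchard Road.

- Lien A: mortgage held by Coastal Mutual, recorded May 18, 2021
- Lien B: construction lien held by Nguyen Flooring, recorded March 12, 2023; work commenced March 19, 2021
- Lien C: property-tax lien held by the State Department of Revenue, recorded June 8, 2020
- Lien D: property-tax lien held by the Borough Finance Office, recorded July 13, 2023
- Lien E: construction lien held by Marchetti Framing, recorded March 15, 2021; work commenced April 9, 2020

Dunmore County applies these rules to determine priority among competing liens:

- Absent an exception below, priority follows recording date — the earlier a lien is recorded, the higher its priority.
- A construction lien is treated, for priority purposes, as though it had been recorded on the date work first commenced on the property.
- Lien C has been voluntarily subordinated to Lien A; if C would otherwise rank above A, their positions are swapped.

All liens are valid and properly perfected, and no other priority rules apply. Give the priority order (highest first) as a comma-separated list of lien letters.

E, A, B, C, D

Effective dates: B relates back to March 19, 2021 (work commenced); E relates back to April 9, 2020 (work commenced).
By effective date: E (April 9, 2020), C (June 8, 2020), B (March 19, 2021), A (May 18, 2021), D (July 13, 2023).
C would otherwise be senior to A, so under the subordination agreement C and A exchange positions.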